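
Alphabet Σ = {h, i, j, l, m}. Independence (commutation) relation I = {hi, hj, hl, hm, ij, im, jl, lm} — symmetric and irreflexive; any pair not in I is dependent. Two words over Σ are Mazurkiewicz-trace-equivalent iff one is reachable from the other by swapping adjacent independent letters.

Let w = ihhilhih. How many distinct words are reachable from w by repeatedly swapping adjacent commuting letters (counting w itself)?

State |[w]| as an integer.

70

0(i) covers ∅
1(h) covers ∅
2(h) covers 1:h
3(i) covers 0:i
4(l) covers 3:i
5(h) covers 2:h
6(i) covers 4:l
7(h) covers 5:h
floor of heap: 0:i, 1:h
completions by unplaced set U, small U first (add the entries for U minus each lowest piece of U):
  |U|=1: {6}:1  {7}:1
  |U|=2: {4,6}:1  {5,7}:1  {6,7}:2
  |U|=3: {2,5,7}:1  {3,4,6}:1  {4,6,7}:3  {5,6,7}:3
  |U|=4: {0,3,4,6}:1  {1,2,5,7}:1  {2,5,6,7}:4  {3,4,6,7}:4  {4,5,6,7}:6
  |U|=5: {0,3,4,6,7}:5  {1,2,5,6,7}:5  {2,4,5,6,7}:10  {3,4,5,6,7}:10
  |U|=6: {0,3,4,5,6,7}:15  {1,2,4,5,6,7}:15  {2,3,4,5,6,7}:20
  start at 0(i): 35
  start at 1(h): 35
sum over floor = 70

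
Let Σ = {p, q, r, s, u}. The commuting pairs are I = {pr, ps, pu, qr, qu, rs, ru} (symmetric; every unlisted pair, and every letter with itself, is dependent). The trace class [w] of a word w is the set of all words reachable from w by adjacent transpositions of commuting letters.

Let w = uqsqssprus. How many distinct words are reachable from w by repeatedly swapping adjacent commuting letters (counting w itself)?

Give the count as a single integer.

100

piece 0:u — minimal
piece 1:q — minimal
piece 2:s rests on {0:u, 1:q}
piece 3:q rests on {2:s}
piece 4:s rests on {3:q}
piece 5:s rests on {4:s}
piece 6:p rests on {3:q}
piece 7:r — minimal
piece 8:u rests on {5:s}
piece 9:s rests on {8:u}
minimal pieces: {0:u, 1:q, 7:r}
ways to finish when only these pieces remain (= sum over removing one remaining piece with nothing left below it):
  1 left: {6}→1  {7}→1  {9}→1
  2 left: {6,7}→2  {6,9}→2  {7,9}→2  {8,9}→1
  3 left: {5,8,9}→1  {6,7,9}→6  {6,8,9}→3  {7,8,9}→3
  4 left: {4,5,8,9}→1  {5,6,8,9}→4  {5,7,8,9}→4  {6,7,8,9}→12
  5 left: {4,5,6,8,9}→5  {4,5,7,8,9}→5  {5,6,7,8,9}→20
  6 left: {3,4,5,6,8,9}→5  {4,5,6,7,8,9}→30
  7 left: {2,3,4,5,6,8,9}→5  {3,4,5,6,7,8,9}→35
  8 left: {0,2,3,4,5,6,8,9}→5  {1,2,3,4,5,6,8,9}→5  {2,3,4,5,6,7,8,9}→40
  placing 0:u first → 45 extensions
  placing 1:q first → 45 extensions
  placing 7:r first → 10 extensions
total linear extensions = 100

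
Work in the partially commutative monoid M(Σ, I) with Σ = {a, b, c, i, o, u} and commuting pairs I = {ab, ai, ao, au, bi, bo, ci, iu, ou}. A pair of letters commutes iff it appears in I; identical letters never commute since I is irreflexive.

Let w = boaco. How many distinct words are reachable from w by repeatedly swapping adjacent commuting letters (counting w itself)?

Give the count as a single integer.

drop 0:b onto floor
drop 1:o onto floor
drop 2:a onto floor
drop 3:c onto {0:b, 1:o, 2:a}
drop 4:o onto {3:c}
ground layer = {0:b, 1:o, 2:a}
drop-orders for the pieces not yet dropped (sum over which currently-grounded one goes next):
  1 to go: {4} 1
  2 to go: {3,4} 1
  3 to go: {0,3,4} 1  {1,3,4} 1  {2,3,4} 1
  if 0:b drops first: 2 orders
  if 1:o drops first: 2 orders
  if 2:a drops first: 2 orders
heap linearizations: 6

6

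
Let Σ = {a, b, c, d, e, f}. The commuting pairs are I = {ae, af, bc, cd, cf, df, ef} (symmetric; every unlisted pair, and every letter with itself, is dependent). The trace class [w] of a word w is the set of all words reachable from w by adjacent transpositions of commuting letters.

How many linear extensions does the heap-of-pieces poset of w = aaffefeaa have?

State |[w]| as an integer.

drop 0:a onto floor
drop 1:a onto {0:a}
drop 2:f onto floor
drop 3:f onto {2:f}
drop 4:e onto floor
drop 5:f onto {3:f}
drop 6:e onto {4:e}
drop 7:a onto {1:a}
drop 8:a onto {7:a}
ground layer = {0:a, 2:f, 4:e}
drop-orders for the pieces not yet dropped (sum over which currently-grounded one goes next):
  1 to go: {5} 1  {6} 1  {8} 1
  2 to go: {3,5} 1  {4,6} 1  {5,6} 2  {5,8} 2  {6,8} 2  {7,8} 1
  3 to go: {1,7,8} 1  {2,3,5} 1  {3,5,6} 3  {3,5,8} 3  {4,5,6} 3  {4,6,8} 3  {5,6,8} 6  {5,7,8} 3  {6,7,8} 3
  4 to go: {0,1,7,8} 1  {1,5,7,8} 4  {1,6,7,8} 4  {2,3,5,6} 4  {2,3,5,8} 4  {3,4,5,6} 6  {3,5,6,8} 12  {3,5,7,8} 6  {4,5,6,8} 12  {4,6,7,8} 6  {5,6,7,8} 12
  5 to go: {0,1,5,7,8} 5  {0,1,6,7,8} 5  {1,3,5,7,8} 10  {1,4,6,7,8} 10  {1,5,6,7,8} 20  {2,3,4,5,6} 10  {2,3,5,6,8} 20  {2,3,5,7,8} 10  {3,4,5,6,8} 30  {3,5,6,7,8} 30  {4,5,6,7,8} 30
  6 to go: {0,1,3,5,7,8} 15  {0,1,4,6,7,8} 15  {0,1,5,6,7,8} 30  {1,2,3,5,7,8} 20  {1,3,5,6,7,8} 60  {1,4,5,6,7,8} 60  {2,3,4,5,6,8} 60  {2,3,5,6,7,8} 60  {3,4,5,6,7,8} 90
  7 to go: {0,1,2,3,5,7,8} 35  {0,1,3,5,6,7,8} 105  {0,1,4,5,6,7,8} 105  {1,2,3,5,6,7,8} 140  {1,3,4,5,6,7,8} 210  {2,3,4,5,6,7,8} 210
  if 0:a drops first: 560 orders
  if 2:f drops first: 420 orders
  if 4:e drops first: 280 orders
heap linearizations: 1260

1260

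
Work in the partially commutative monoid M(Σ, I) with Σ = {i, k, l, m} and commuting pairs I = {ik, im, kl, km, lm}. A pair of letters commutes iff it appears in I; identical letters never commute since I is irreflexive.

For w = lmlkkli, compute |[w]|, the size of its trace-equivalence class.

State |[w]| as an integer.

#0=l has no predecessor
#1=m has no predecessor
#2=l depends on [0:l]
#3=k has no predecessor
#4=k depends on [3:k]
#5=l depends on [2:l]
#6=i depends on [5:l]
sources: [0:l, 1:m, 3:k]
N(rest) = Σ N(rest − s) over sources s of rest; N(one piece) = 1:
  size 1 → [1]=1  [4]=1  [6]=1
  size 2 → [1,4]=2  [1,6]=2  [3,4]=1  [4,6]=2  [5,6]=1
  size 3 → [1,3,4]=3  [1,4,6]=6  [1,5,6]=3  [2,5,6]=1  [3,4,6]=3  [4,5,6]=3
  size 4 → [0,2,5,6]=1  [1,2,5,6]=4  [1,3,4,6]=12  [1,4,5,6]=12  [2,4,5,6]=4  [3,4,5,6]=6
  size 5 → [0,1,2,5,6]=5  [0,2,4,5,6]=5  [1,2,4,5,6]=20  [1,3,4,5,6]=30  [2,3,4,5,6]=10
  first=0(l) contributes 60
  first=1(m) contributes 15
  first=3(k) contributes 30
|[w]| = 105

105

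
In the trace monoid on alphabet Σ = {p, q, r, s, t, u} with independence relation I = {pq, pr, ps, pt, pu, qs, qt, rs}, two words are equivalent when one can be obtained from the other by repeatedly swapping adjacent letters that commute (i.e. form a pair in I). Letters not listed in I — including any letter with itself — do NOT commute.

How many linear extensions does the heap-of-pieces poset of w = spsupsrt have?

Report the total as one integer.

0(s) covers ∅
1(p) covers ∅
2(s) covers 0:s
3(u) covers 2:s
4(p) covers 1:p
5(s) covers 3:u
6(r) covers 3:u
7(t) covers 5:s, 6:r
floor of heap: 0:s, 1:p
completions by unplaced set U, small U first (add the entries for U minus each lowest piece of U):
  |U|=1: {4}:1  {7}:1
  |U|=2: {1,4}:1  {4,7}:2  {5,7}:1  {6,7}:1
  |U|=3: {1,4,7}:3  {4,5,7}:3  {4,6,7}:3  {5,6,7}:2
  |U|=4: {1,4,5,7}:6  {1,4,6,7}:6  {3,5,6,7}:2  {4,5,6,7}:8
  |U|=5: {1,4,5,6,7}:20  {2,3,5,6,7}:2  {3,4,5,6,7}:10
  |U|=6: {0,2,3,5,6,7}:2  {1,3,4,5,6,7}:30  {2,3,4,5,6,7}:12
  start at 0(s): 42
  start at 1(p): 14
sum over floor = 56

56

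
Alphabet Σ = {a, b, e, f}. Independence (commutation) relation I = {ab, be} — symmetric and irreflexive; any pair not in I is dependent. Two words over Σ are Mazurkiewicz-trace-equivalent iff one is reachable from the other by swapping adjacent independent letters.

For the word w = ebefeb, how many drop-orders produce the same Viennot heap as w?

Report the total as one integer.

drop 0:e onto floor
drop 1:b onto floor
drop 2:e onto {0:e}
drop 3:f onto {1:b, 2:e}
drop 4:e onto {3:f}
drop 5:b onto {3:f}
ground layer = {0:e, 1:b}
drop-orders for the pieces not yet dropped (sum over which currently-grounded one goes next):
  1 to go: {4} 1  {5} 1
  2 to go: {4,5} 2
  3 to go: {3,4,5} 2
  4 to go: {1,3,4,5} 2  {2,3,4,5} 2
  if 0:e drops first: 4 orders
  if 1:b drops first: 2 orders
heap linearizations: 6

6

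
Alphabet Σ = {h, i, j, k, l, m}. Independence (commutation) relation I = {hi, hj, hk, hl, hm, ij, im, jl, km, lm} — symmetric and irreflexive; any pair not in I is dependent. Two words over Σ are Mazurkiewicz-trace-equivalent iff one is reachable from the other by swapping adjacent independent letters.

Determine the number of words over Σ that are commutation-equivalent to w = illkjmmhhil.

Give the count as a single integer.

550

piece 0:i — minimal
piece 1:l rests on {0:i}
piece 2:l rests on {1:l}
piece 3:k rests on {2:l}
piece 4:j rests on {3:k}
piece 5:m rests on {4:j}
piece 6:m rests on {5:m}
piece 7:h — minimal
piece 8:h rests on {7:h}
piece 9:i rests on {3:k}
piece 10:l rests on {9:i}
minimal pieces: {0:i, 7:h}
ways to finish when only these pieces remain (= sum over removing one remaining piece with nothing left below it):
  1 left: {6}→1  {8}→1  {10}→1
  2 left: {5,6}→1  {6,8}→2  {6,10}→2  {7,8}→1  {8,10}→2  {9,10}→1
  3 left: {4,5,6}→1  {5,6,8}→3  {5,6,10}→3  {6,7,8}→3  {6,8,10}→6  {6,9,10}→3  {7,8,10}→3  {8,9,10}→3
  4 left: {4,5,6,8}→4  {4,5,6,10}→4  {5,6,7,8}→6  {5,6,8,10}→12  {5,6,9,10}→6  {6,7,8,10}→12  {6,8,9,10}→12  {7,8,9,10}→6
  5 left: {4,5,6,7,8}→10  {4,5,6,8,10}→20  {4,5,6,9,10}→10  {5,6,7,8,10}→30  {5,6,8,9,10}→30  {6,7,8,9,10}→30
  6 left: {3,4,5,6,9,10}→10  {4,5,6,7,8,10}→60  {4,5,6,8,9,10}→60  {5,6,7,8,9,10}→90
  7 left: {2,3,4,5,6,9,10}→10  {3,4,5,6,8,9,10}→70  {4,5,6,7,8,9,10}→210
  8 left: {1,2,3,4,5,6,9,10}→10  {2,3,4,5,6,8,9,10}→80  {3,4,5,6,7,8,9,10}→280
  9 left: {0,1,2,3,4,5,6,9,10}→10  {1,2,3,4,5,6,8,9,10}→90  {2,3,4,5,6,7,8,9,10}→360
  placing 0:i first → 450 extensions
  placing 7:h first → 100 extensions
total linear extensions = 550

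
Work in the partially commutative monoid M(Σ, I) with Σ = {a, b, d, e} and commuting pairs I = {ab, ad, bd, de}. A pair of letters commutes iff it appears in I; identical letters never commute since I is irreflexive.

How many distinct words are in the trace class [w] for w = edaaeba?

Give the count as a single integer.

piece 0:e — minimal
piece 1:d — minimal
piece 2:a rests on {0:e}
piece 3:a rests on {2:a}
piece 4:e rests on {3:a}
piece 5:b rests on {4:e}
piece 6:a rests on {4:e}
minimal pieces: {0:e, 1:d}
ways to finish when only these pieces remain (= sum over removing one remaining piece with nothing left below it):
  1 left: {1}→1  {5}→1  {6}→1
  2 left: {1,5}→2  {1,6}→2  {5,6}→2
  3 left: {1,5,6}→6  {4,5,6}→2
  4 left: {1,4,5,6}→8  {3,4,5,6}→2
  5 left: {1,3,4,5,6}→10  {2,3,4,5,6}→2
  placing 0:e first → 12 extensions
  placing 1:d first → 2 extensions
total linear extensions = 14

14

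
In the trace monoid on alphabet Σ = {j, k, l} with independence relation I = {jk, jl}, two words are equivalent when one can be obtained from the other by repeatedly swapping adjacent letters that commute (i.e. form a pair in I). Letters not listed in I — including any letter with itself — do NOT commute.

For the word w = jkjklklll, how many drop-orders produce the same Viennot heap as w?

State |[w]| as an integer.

36

drop 0:j onto floor
drop 1:k onto floor
drop 2:j onto {0:j}
drop 3:k onto {1:k}
drop 4:l onto {3:k}
drop 5:k onto {4:l}
drop 6:l onto {5:k}
drop 7:l onto {6:l}
drop 8:l onto {7:l}
ground layer = {0:j, 1:k}
drop-orders for the pieces not yet dropped (sum over which currently-grounded one goes next):
  1 to go: {2} 1  {8} 1
  2 to go: {0,2} 1  {2,8} 2  {7,8} 1
  3 to go: {0,2,8} 3  {2,7,8} 3  {6,7,8} 1
  4 to go: {0,2,7,8} 6  {2,6,7,8} 4  {5,6,7,8} 1
  5 to go: {0,2,6,7,8} 10  {2,5,6,7,8} 5  {4,5,6,7,8} 1
  6 to go: {0,2,5,6,7,8} 15  {2,4,5,6,7,8} 6  {3,4,5,6,7,8} 1
  7 to go: {0,2,4,5,6,7,8} 21  {1,3,4,5,6,7,8} 1  {2,3,4,5,6,7,8} 7
  if 0:j drops first: 8 orders
  if 1:k drops first: 28 orders
heap linearizations: 36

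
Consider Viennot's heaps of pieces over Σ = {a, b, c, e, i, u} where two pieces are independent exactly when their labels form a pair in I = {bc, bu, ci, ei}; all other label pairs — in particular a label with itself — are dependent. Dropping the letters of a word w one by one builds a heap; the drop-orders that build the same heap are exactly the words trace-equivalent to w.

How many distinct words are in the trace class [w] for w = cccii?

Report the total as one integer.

10

#0=c has no predecessor
#1=c depends on [0:c]
#2=c depends on [1:c]
#3=i has no predecessor
#4=i depends on [3:i]
sources: [0:c, 3:i]
N(rest) = Σ N(rest − s) over sources s of rest; N(one piece) = 1:
  size 1 → [2]=1  [4]=1
  size 2 → [1,2]=1  [2,4]=2  [3,4]=1
  size 3 → [0,1,2]=1  [1,2,4]=3  [2,3,4]=3
  first=0(c) contributes 6
  first=3(i) contributes 4
|[w]| = 10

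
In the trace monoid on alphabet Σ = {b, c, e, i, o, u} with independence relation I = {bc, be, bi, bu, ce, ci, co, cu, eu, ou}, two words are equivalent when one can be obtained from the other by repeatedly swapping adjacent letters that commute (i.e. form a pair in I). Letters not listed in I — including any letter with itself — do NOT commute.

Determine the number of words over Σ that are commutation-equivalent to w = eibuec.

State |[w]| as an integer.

60

0(e) covers ∅
1(i) covers 0:e
2(b) covers ∅
3(u) covers 1:i
4(e) covers 1:i
5(c) covers ∅
floor of heap: 0:e, 2:b, 5:c
completions by unplaced set U, small U first (add the entries for U minus each lowest piece of U):
  |U|=1: {2}:1  {3}:1  {4}:1  {5}:1
  |U|=2: {2,3}:2  {2,4}:2  {2,5}:2  {3,4}:2  {3,5}:2  {4,5}:2
  |U|=3: {1,3,4}:2  {2,3,4}:6  {2,3,5}:6  {2,4,5}:6  {3,4,5}:6
  |U|=4: {0,1,3,4}:2  {1,2,3,4}:8  {1,3,4,5}:8  {2,3,4,5}:24
  start at 0(e): 40
  start at 2(b): 10
  start at 5(c): 10
sum over floor = 60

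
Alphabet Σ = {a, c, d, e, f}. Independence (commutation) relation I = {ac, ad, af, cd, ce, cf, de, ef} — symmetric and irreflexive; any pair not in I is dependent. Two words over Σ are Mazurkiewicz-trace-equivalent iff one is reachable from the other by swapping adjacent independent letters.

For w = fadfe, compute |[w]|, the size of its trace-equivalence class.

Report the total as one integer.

#0=f has no predecessor
#1=a has no predecessor
#2=d depends on [0:f]
#3=f depends on [2:d]
#4=e depends on [1:a]
sources: [0:f, 1:a]
N(rest) = Σ N(rest − s) over sources s of rest; N(one piece) = 1:
  size 1 → [3]=1  [4]=1
  size 2 → [1,4]=1  [2,3]=1  [3,4]=2
  size 3 → [0,2,3]=1  [1,3,4]=3  [2,3,4]=3
  first=0(f) contributes 6
  first=1(a) contributes 4
|[w]| = 10

10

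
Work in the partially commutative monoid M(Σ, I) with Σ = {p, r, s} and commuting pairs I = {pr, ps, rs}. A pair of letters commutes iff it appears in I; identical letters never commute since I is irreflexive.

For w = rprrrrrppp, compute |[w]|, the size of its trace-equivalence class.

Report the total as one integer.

drop 0:r onto floor
drop 1:p onto floor
drop 2:r onto {0:r}
drop 3:r onto {2:r}
drop 4:r onto {3:r}
drop 5:r onto {4:r}
drop 6:r onto {5:r}
drop 7:p onto {1:p}
drop 8:p onto {7:p}
drop 9:p onto {8:p}
ground layer = {0:r, 1:p}
drop-orders for the pieces not yet dropped (sum over which currently-grounded one goes next):
  1 to go: {6} 1  {9} 1
  2 to go: {5,6} 1  {6,9} 2  {8,9} 1
  3 to go: {4,5,6} 1  {5,6,9} 3  {6,8,9} 3  {7,8,9} 1
  4 to go: {1,7,8,9} 1  {3,4,5,6} 1  {4,5,6,9} 4  {5,6,8,9} 6  {6,7,8,9} 4
  5 to go: {1,6,7,8,9} 5  {2,3,4,5,6} 1  {3,4,5,6,9} 5  {4,5,6,8,9} 10  {5,6,7,8,9} 10
  6 to go: {0,2,3,4,5,6} 1  {1,5,6,7,8,9} 15  {2,3,4,5,6,9} 6  {3,4,5,6,8,9} 15  {4,5,6,7,8,9} 20
  7 to go: {0,2,3,4,5,6,9} 7  {1,4,5,6,7,8,9} 35  {2,3,4,5,6,8,9} 21  {3,4,5,6,7,8,9} 35
  8 to go: {0,2,3,4,5,6,8,9} 28  {1,3,4,5,6,7,8,9} 70  {2,3,4,5,6,7,8,9} 56
  if 0:r drops first: 126 orders
  if 1:p drops first: 84 orders
heap linearizations: 210

210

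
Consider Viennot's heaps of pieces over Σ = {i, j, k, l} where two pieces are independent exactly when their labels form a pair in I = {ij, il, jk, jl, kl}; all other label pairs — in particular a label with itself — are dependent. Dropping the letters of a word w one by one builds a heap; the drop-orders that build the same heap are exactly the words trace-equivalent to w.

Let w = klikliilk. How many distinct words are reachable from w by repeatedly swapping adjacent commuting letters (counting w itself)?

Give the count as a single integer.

84

#0=k has no predecessor
#1=l has no predecessor
#2=i depends on [0:k]
#3=k depends on [2:i]
#4=l depends on [1:l]
#5=i depends on [3:k]
#6=i depends on [5:i]
#7=l depends on [4:l]
#8=k depends on [6:i]
sources: [0:k, 1:l]
N(rest) = Σ N(rest − s) over sources s of rest; N(one piece) = 1:
  size 1 → [7]=1  [8]=1
  size 2 → [4,7]=1  [6,8]=1  [7,8]=2
  size 3 → [1,4,7]=1  [4,7,8]=3  [5,6,8]=1  [6,7,8]=3
  size 4 → [1,4,7,8]=4  [3,5,6,8]=1  [4,6,7,8]=6  [5,6,7,8]=4
  size 5 → [1,4,6,7,8]=10  [2,3,5,6,8]=1  [3,5,6,7,8]=5  [4,5,6,7,8]=10
  size 6 → [0,2,3,5,6,8]=1  [1,4,5,6,7,8]=20  [2,3,5,6,7,8]=6  [3,4,5,6,7,8]=15
  size 7 → [0,2,3,5,6,7,8]=7  [1,3,4,5,6,7,8]=35  [2,3,4,5,6,7,8]=21
  first=0(k) contributes 56
  first=1(l) contributes 28
|[w]| = 84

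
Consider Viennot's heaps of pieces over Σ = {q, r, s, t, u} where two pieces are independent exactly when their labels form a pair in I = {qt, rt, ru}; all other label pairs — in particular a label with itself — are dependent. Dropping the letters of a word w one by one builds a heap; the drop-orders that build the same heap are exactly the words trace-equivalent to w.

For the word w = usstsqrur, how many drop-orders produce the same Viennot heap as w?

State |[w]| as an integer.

0(u) covers ∅
1(s) covers 0:u
2(s) covers 1:s
3(t) covers 2:s
4(s) covers 3:t
5(q) covers 4:s
6(r) covers 5:q
7(u) covers 5:q
8(r) covers 6:r
floor of heap: 0:u
completions by unplaced set U, small U first (add the entries for U minus each lowest piece of U):
  |U|=1: {7}:1  {8}:1
  |U|=2: {6,8}:1  {7,8}:2
  |U|=3: {6,7,8}:3
  |U|=4: {5,6,7,8}:3
  |U|=5: {4,5,6,7,8}:3
  |U|=6: {3,4,5,6,7,8}:3
  |U|=7: {2,3,4,5,6,7,8}:3
  start at 0(u): 3

3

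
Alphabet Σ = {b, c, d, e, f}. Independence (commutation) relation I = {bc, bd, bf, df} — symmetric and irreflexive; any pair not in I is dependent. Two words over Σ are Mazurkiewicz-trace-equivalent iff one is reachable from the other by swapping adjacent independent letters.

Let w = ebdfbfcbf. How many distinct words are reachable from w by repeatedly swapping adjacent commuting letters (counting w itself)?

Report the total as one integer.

#0=e has no predecessor
#1=b depends on [0:e]
#2=d depends on [0:e]
#3=f depends on [0:e]
#4=b depends on [1:b]
#5=f depends on [3:f]
#6=c depends on [2:d, 5:f]
#7=b depends on [4:b]
#8=f depends on [6:c]
sources: [0:e]
N(rest) = Σ N(rest − s) over sources s of rest; N(one piece) = 1:
  size 1 → [7]=1  [8]=1
  size 2 → [4,7]=1  [6,8]=1  [7,8]=2
  size 3 → [1,4,7]=1  [2,6,8]=1  [4,7,8]=3  [5,6,8]=1  [6,7,8]=3
  size 4 → [1,4,7,8]=4  [2,5,6,8]=2  [2,6,7,8]=4  [3,5,6,8]=1  [4,6,7,8]=6  [5,6,7,8]=4
  size 5 → [1,4,6,7,8]=10  [2,3,5,6,8]=3  [2,4,6,7,8]=10  [2,5,6,7,8]=10  [3,5,6,7,8]=5  [4,5,6,7,8]=10
  size 6 → [1,2,4,6,7,8]=20  [1,4,5,6,7,8]=20  [2,3,5,6,7,8]=18  [2,4,5,6,7,8]=30  [3,4,5,6,7,8]=15
  size 7 → [1,2,4,5,6,7,8]=70  [1,3,4,5,6,7,8]=35  [2,3,4,5,6,7,8]=63
  first=0(e) contributes 168

168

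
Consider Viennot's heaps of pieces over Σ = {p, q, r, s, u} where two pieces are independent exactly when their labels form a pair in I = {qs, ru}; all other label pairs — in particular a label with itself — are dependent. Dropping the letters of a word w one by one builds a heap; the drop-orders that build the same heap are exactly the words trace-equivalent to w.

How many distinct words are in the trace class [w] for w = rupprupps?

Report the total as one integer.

piece 0:r — minimal
piece 1:u — minimal
piece 2:p rests on {0:r, 1:u}
piece 3:p rests on {2:p}
piece 4:r rests on {3:p}
piece 5:u rests on {3:p}
piece 6:p rests on {4:r, 5:u}
piece 7:p rests on {6:p}
piece 8:s rests on {7:p}
minimal pieces: {0:r, 1:u}
ways to finish when only these pieces remain (= sum over removing one remaining piece with nothing left below it):
  1 left: {8}→1
  2 left: {7,8}→1
  3 left: {6,7,8}→1
  4 left: {4,6,7,8}→1  {5,6,7,8}→1
  5 left: {4,5,6,7,8}→2
  6 left: {3,4,5,6,7,8}→2
  7 left: {2,3,4,5,6,7,8}→2
  placing 0:r first → 2 extensions
  placing 1:u first → 2 extensions
total linear extensions = 4

4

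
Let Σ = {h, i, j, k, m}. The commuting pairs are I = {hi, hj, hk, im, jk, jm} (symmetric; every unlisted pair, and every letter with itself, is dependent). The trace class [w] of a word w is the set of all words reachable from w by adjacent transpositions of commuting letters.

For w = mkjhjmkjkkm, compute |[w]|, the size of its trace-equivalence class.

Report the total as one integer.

330

piece 0:m — minimal
piece 1:k rests on {0:m}
piece 2:j — minimal
piece 3:h rests on {0:m}
piece 4:j rests on {2:j}
piece 5:m rests on {1:k, 3:h}
piece 6:k rests on {5:m}
piece 7:j rests on {4:j}
piece 8:k rests on {6:k}
piece 9:k rests on {8:k}
piece 10:m rests on {9:k}
minimal pieces: {0:m, 2:j}
ways to finish when only these pieces remain (= sum over removing one remaining piece with nothing left below it):
  1 left: {7}→1  {10}→1
  2 left: {4,7}→1  {7,10}→2  {9,10}→1
  3 left: {2,4,7}→1  {4,7,10}→3  {7,9,10}→3  {8,9,10}→1
  4 left: {2,4,7,10}→4  {4,7,9,10}→6  {6,8,9,10}→1  {7,8,9,10}→4
  5 left: {2,4,7,9,10}→10  {4,7,8,9,10}→10  {5,6,8,9,10}→1  {6,7,8,9,10}→5
  6 left: {1,5,6,8,9,10}→1  {2,4,7,8,9,10}→20  {3,5,6,8,9,10}→1  {4,6,7,8,9,10}→15  {5,6,7,8,9,10}→6
  7 left: {1,3,5,6,8,9,10}→2  {1,5,6,7,8,9,10}→7  {2,4,6,7,8,9,10}→35  {3,5,6,7,8,9,10}→7  {4,5,6,7,8,9,10}→21
  8 left: {0,1,3,5,6,8,9,10}→2  {1,3,5,6,7,8,9,10}→16  {1,4,5,6,7,8,9,10}→28  {2,4,5,6,7,8,9,10}→56  {3,4,5,6,7,8,9,10}→28
  9 left: {0,1,3,5,6,7,8,9,10}→18  {1,2,4,5,6,7,8,9,10}→84  {1,3,4,5,6,7,8,9,10}→72  {2,3,4,5,6,7,8,9,10}→84
  placing 0:m first → 240 extensions
  placing 2:j first → 90 extensions
total linear extensions = 330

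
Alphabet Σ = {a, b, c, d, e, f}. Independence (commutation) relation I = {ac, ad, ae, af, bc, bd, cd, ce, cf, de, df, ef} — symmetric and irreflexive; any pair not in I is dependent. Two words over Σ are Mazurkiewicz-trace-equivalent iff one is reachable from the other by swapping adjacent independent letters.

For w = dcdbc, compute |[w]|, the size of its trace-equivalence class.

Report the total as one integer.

30

drop 0:d onto floor
drop 1:c onto floor
drop 2:d onto {0:d}
drop 3:b onto floor
drop 4:c onto {1:c}
ground layer = {0:d, 1:c, 3:b}
drop-orders for the pieces not yet dropped (sum over which currently-grounded one goes next):
  1 to go: {2} 1  {3} 1  {4} 1
  2 to go: {0,2} 1  {1,4} 1  {2,3} 2  {2,4} 2  {3,4} 2
  3 to go: {0,2,3} 3  {0,2,4} 3  {1,2,4} 3  {1,3,4} 3  {2,3,4} 6
  if 0:d drops first: 12 orders
  if 1:c drops first: 12 orders
  if 3:b drops first: 6 orders
heap linearizations: 30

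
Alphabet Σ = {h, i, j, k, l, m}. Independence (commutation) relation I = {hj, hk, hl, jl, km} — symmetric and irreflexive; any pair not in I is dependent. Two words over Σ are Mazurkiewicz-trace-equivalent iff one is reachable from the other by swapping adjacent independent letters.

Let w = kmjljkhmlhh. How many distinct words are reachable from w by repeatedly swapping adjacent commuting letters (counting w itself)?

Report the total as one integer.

261

#0=k has no predecessor
#1=m has no predecessor
#2=j depends on [0:k, 1:m]
#3=l depends on [0:k, 1:m]
#4=j depends on [2:j]
#5=k depends on [3:l, 4:j]
#6=h depends on [1:m]
#7=m depends on [3:l, 4:j, 6:h]
#8=l depends on [5:k, 7:m]
#9=h depends on [7:m]
#10=h depends on [9:h]
sources: [0:k, 1:m]
N(rest) = Σ N(rest − s) over sources s of rest; N(one piece) = 1:
  size 1 → [8]=1  [10]=1
  size 2 → [5,8]=1  [8,10]=2  [9,10]=1
  size 3 → [5,8,10]=3  [8,9,10]=3
  size 4 → [5,8,9,10]=6  [7,8,9,10]=3
  size 5 → [5,7,8,9,10]=9  [6,7,8,9,10]=3
  size 6 → [3,5,7,8,9,10]=9  [4,5,7,8,9,10]=9  [5,6,7,8,9,10]=12
  size 7 → [2,4,5,7,8,9,10]=9  [3,4,5,7,8,9,10]=18  [3,5,6,7,8,9,10]=21  [4,5,6,7,8,9,10]=21
  size 8 → [2,3,4,5,7,8,9,10]=27  [2,4,5,6,7,8,9,10]=30  [3,4,5,6,7,8,9,10]=60
  size 9 → [0,2,3,4,5,7,8,9,10]=27  [2,3,4,5,6,7,8,9,10]=117
  first=0(k) contributes 117
  first=1(m) contributes 144
|[w]| = 261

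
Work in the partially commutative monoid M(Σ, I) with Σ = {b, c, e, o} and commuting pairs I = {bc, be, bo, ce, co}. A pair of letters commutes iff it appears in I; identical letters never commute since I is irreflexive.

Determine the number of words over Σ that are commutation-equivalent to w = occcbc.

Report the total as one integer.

30

0(o) covers ∅
1(c) covers ∅
2(c) covers 1:c
3(c) covers 2:c
4(b) covers ∅
5(c) covers 3:c
floor of heap: 0:o, 1:c, 4:b
completions by unplaced set U, small U first (add the entries for U minus each lowest piece of U):
  |U|=1: {0}:1  {4}:1  {5}:1
  |U|=2: {0,4}:2  {0,5}:2  {3,5}:1  {4,5}:2
  |U|=3: {0,3,5}:3  {0,4,5}:6  {2,3,5}:1  {3,4,5}:3
  |U|=4: {0,2,3,5}:4  {0,3,4,5}:12  {1,2,3,5}:1  {2,3,4,5}:4
  start at 0(o): 5
  start at 1(c): 20
  start at 4(b): 5
sum over floor = 30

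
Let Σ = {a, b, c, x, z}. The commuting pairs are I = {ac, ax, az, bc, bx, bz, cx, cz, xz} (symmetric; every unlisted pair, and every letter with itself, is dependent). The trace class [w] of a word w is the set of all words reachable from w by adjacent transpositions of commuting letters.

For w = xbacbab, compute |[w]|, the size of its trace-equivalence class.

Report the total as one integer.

42

#0=x has no predecessor
#1=b has no predecessor
#2=a depends on [1:b]
#3=c has no predecessor
#4=b depends on [2:a]
#5=a depends on [4:b]
#6=b depends on [5:a]
sources: [0:x, 1:b, 3:c]
N(rest) = Σ N(rest − s) over sources s of rest; N(one piece) = 1:
  size 1 → [0]=1  [3]=1  [6]=1
  size 2 → [0,3]=2  [0,6]=2  [3,6]=2  [5,6]=1
  size 3 → [0,3,6]=6  [0,5,6]=3  [3,5,6]=3  [4,5,6]=1
  size 4 → [0,3,5,6]=12  [0,4,5,6]=4  [2,4,5,6]=1  [3,4,5,6]=4
  size 5 → [0,2,4,5,6]=5  [0,3,4,5,6]=20  [1,2,4,5,6]=1  [2,3,4,5,6]=5
  first=0(x) contributes 6
  first=1(b) contributes 30
  first=3(c) contributes 6
|[w]| = 42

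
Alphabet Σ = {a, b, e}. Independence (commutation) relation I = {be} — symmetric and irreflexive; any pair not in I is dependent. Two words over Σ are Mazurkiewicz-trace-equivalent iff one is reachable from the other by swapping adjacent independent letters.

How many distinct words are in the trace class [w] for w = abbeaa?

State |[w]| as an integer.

0(a) covers ∅
1(b) covers 0:a
2(b) covers 1:b
3(e) covers 0:a
4(a) covers 2:b, 3:e
5(a) covers 4:a
floor of heap: 0:a
completions by unplaced set U, small U first (add the entries for U minus each lowest piece of U):
  |U|=1: {5}:1
  |U|=2: {4,5}:1
  |U|=3: {2,4,5}:1  {3,4,5}:1
  |U|=4: {1,2,4,5}:1  {2,3,4,5}:2
  start at 0(a): 3

3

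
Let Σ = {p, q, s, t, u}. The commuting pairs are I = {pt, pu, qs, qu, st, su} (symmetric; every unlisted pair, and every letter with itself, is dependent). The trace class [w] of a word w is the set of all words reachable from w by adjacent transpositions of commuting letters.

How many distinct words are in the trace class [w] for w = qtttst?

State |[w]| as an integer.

6

0(q) covers ∅
1(t) covers 0:q
2(t) covers 1:t
3(t) covers 2:t
4(s) covers ∅
5(t) covers 3:t
floor of heap: 0:q, 4:s
completions by unplaced set U, small U first (add the entries for U minus each lowest piece of U):
  |U|=1: {4}:1  {5}:1
  |U|=2: {3,5}:1  {4,5}:2
  |U|=3: {2,3,5}:1  {3,4,5}:3
  |U|=4: {1,2,3,5}:1  {2,3,4,5}:4
  start at 0(q): 5
  start at 4(s): 1
sum over floor = 6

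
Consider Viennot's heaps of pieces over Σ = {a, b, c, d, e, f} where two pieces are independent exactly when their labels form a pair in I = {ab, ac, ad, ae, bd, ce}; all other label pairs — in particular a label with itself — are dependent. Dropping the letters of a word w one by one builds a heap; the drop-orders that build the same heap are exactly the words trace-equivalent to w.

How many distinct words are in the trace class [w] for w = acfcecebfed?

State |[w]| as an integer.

drop 0:a onto floor
drop 1:c onto floor
drop 2:f onto {0:a, 1:c}
drop 3:c onto {2:f}
drop 4:e onto {2:f}
drop 5:c onto {3:c}
drop 6:e onto {4:e}
drop 7:b onto {5:c, 6:e}
drop 8:f onto {7:b}
drop 9:e onto {8:f}
drop 10:d onto {9:e}
ground layer = {0:a, 1:c}
drop-orders for the pieces not yet dropped (sum over which currently-grounded one goes next):
  1 to go: {10} 1
  2 to go: {9,10} 1
  3 to go: {8,9,10} 1
  4 to go: {7,8,9,10} 1
  5 to go: {5,7,8,9,10} 1  {6,7,8,9,10} 1
  6 to go: {3,5,7,8,9,10} 1  {4,6,7,8,9,10} 1  {5,6,7,8,9,10} 2
  7 to go: {3,5,6,7,8,9,10} 3  {4,5,6,7,8,9,10} 3
  8 to go: {3,4,5,6,7,8,9,10} 6
  9 to go: {2,3,4,5,6,7,8,9,10} 6
  if 0:a drops first: 6 orders
  if 1:c drops first: 6 orders
heap linearizations: 12

12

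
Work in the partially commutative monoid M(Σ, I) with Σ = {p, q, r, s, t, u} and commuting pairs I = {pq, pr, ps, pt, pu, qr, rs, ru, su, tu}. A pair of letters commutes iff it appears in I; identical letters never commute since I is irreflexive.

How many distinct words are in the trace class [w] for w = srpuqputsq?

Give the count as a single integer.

1170

drop 0:s onto floor
drop 1:r onto floor
drop 2:p onto floor
drop 3:u onto floor
drop 4:q onto {0:s, 3:u}
drop 5:p onto {2:p}
drop 6:u onto {4:q}
drop 7:t onto {1:r, 4:q}
drop 8:s onto {7:t}
drop 9:q onto {6:u, 8:s}
ground layer = {0:s, 1:r, 2:p, 3:u}
drop-orders for the pieces not yet dropped (sum over which currently-grounded one goes next):
  1 to go: {5} 1  {9} 1
  2 to go: {2,5} 1  {5,9} 2  {6,9} 1  {8,9} 1
  3 to go: {2,5,9} 3  {5,6,9} 3  {5,8,9} 3  {6,8,9} 2  {7,8,9} 1
  4 to go: {1,7,8,9} 1  {2,5,6,9} 6  {2,5,8,9} 6  {5,6,8,9} 8  {5,7,8,9} 4  {6,7,8,9} 3
  5 to go: {1,5,7,8,9} 5  {1,6,7,8,9} 4  {2,5,6,8,9} 20  {2,5,7,8,9} 10  {4,6,7,8,9} 3  {5,6,7,8,9} 15
  6 to go: {0,4,6,7,8,9} 3  {1,2,5,7,8,9} 15  {1,4,6,7,8,9} 7  {1,5,6,7,8,9} 24  {2,5,6,7,8,9} 45  {3,4,6,7,8,9} 3  {4,5,6,7,8,9} 18
  7 to go: {0,1,4,6,7,8,9} 10  {0,3,4,6,7,8,9} 6  {0,4,5,6,7,8,9} 21  {1,2,5,6,7,8,9} 84  {1,3,4,6,7,8,9} 10  {1,4,5,6,7,8,9} 49  {2,4,5,6,7,8,9} 63  {3,4,5,6,7,8,9} 21
  8 to go: {0,1,3,4,6,7,8,9} 26  {0,1,4,5,6,7,8,9} 80  {0,2,4,5,6,7,8,9} 84  {0,3,4,5,6,7,8,9} 48  {1,2,4,5,6,7,8,9} 196  {1,3,4,5,6,7,8,9} 80  {2,3,4,5,6,7,8,9} 84
  if 0:s drops first: 360 orders
  if 1:r drops first: 216 orders
  if 2:p drops first: 234 orders
  if 3:u drops first: 360 orders
heap linearizations: 1170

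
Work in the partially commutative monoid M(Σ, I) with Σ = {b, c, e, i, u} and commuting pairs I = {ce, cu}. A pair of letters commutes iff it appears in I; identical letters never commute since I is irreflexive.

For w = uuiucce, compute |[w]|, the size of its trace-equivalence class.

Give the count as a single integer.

6

#0=u has no predecessor
#1=u depends on [0:u]
#2=i depends on [1:u]
#3=u depends on [2:i]
#4=c depends on [2:i]
#5=c depends on [4:c]
#6=e depends on [3:u]
sources: [0:u]
N(rest) = Σ N(rest − s) over sources s of rest; N(one piece) = 1:
  size 1 → [5]=1  [6]=1
  size 2 → [3,6]=1  [4,5]=1  [5,6]=2
  size 3 → [3,5,6]=3  [4,5,6]=3
  size 4 → [3,4,5,6]=6
  size 5 → [2,3,4,5,6]=6
  first=0(u) contributes 6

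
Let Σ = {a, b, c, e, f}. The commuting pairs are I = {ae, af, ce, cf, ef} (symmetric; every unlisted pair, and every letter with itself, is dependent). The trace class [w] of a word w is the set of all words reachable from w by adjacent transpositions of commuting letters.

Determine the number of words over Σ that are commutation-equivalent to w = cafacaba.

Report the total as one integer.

0(c) covers ∅
1(a) covers 0:c
2(f) covers ∅
3(a) covers 1:a
4(c) covers 3:a
5(a) covers 4:c
6(b) covers 2:f, 5:a
7(a) covers 6:b
floor of heap: 0:c, 2:f
completions by unplaced set U, small U first (add the entries for U minus each lowest piece of U):
  |U|=1: {7}:1
  |U|=2: {6,7}:1
  |U|=3: {2,6,7}:1  {5,6,7}:1
  |U|=4: {2,5,6,7}:2  {4,5,6,7}:1
  |U|=5: {2,4,5,6,7}:3  {3,4,5,6,7}:1
  |U|=6: {1,3,4,5,6,7}:1  {2,3,4,5,6,7}:4
  start at 0(c): 5
  start at 2(f): 1
sum over floor = 6

6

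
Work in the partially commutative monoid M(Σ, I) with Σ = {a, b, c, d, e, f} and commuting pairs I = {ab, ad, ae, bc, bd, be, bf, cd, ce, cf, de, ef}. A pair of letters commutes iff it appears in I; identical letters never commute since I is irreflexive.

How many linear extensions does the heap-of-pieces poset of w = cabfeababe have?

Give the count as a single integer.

0(c) covers ∅
1(a) covers 0:c
2(b) covers ∅
3(f) covers 1:a
4(e) covers ∅
5(a) covers 3:f
6(b) covers 2:b
7(a) covers 5:a
8(b) covers 6:b
9(e) covers 4:e
floor of heap: 0:c, 2:b, 4:e
completions by unplaced set U, small U first (add the entries for U minus each lowest piece of U):
  |U|=1: {7}:1  {8}:1  {9}:1
  |U|=2: {4,9}:1  {5,7}:1  {6,8}:1  {7,8}:2  {7,9}:2  {8,9}:2
  |U|=3: {2,6,8}:1  {3,5,7}:1  {4,7,9}:3  {4,8,9}:3  {5,7,8}:3  {5,7,9}:3  {6,7,8}:3  {6,8,9}:3  {7,8,9}:6
  |U|=4: {1,3,5,7}:1  {2,6,7,8}:4  {2,6,8,9}:4  {3,5,7,8}:4  {3,5,7,9}:4  {4,5,7,9}:6  {4,6,8,9}:6  {4,7,8,9}:12  {5,6,7,8}:6  {5,7,8,9}:12  {6,7,8,9}:12
  |U|=5: {0,1,3,5,7}:1  {1,3,5,7,8}:5  {1,3,5,7,9}:5  {2,4,6,8,9}:10  {2,5,6,7,8}:10  {2,6,7,8,9}:20  {3,4,5,7,9}:10  {3,5,6,7,8}:10  {3,5,7,8,9}:20  {4,5,7,8,9}:30  {4,6,7,8,9}:30  {5,6,7,8,9}:30
  |U|=6: {0,1,3,5,7,8}:6  {0,1,3,5,7,9}:6  {1,3,4,5,7,9}:15  {1,3,5,6,7,8}:15  {1,3,5,7,8,9}:30  {2,3,5,6,7,8}:20  {2,4,6,7,8,9}:60  {2,5,6,7,8,9}:60  {3,4,5,7,8,9}:60  {3,5,6,7,8,9}:60  {4,5,6,7,8,9}:90
  |U|=7: {0,1,3,4,5,7,9}:21  {0,1,3,5,6,7,8}:21  {0,1,3,5,7,8,9}:42  {1,2,3,5,6,7,8}:35  {1,3,4,5,7,8,9}:105  {1,3,5,6,7,8,9}:105  {2,3,5,6,7,8,9}:140  {2,4,5,6,7,8,9}:210  {3,4,5,6,7,8,9}:210
  |U|=8: {0,1,2,3,5,6,7,8}:56  {0,1,3,4,5,7,8,9}:168  {0,1,3,5,6,7,8,9}:168  {1,2,3,5,6,7,8,9}:280  {1,3,4,5,6,7,8,9}:420  {2,3,4,5,6,7,8,9}:560
  start at 0(c): 1260
  start at 2(b): 756
  start at 4(e): 504
sum over floor = 2520

2520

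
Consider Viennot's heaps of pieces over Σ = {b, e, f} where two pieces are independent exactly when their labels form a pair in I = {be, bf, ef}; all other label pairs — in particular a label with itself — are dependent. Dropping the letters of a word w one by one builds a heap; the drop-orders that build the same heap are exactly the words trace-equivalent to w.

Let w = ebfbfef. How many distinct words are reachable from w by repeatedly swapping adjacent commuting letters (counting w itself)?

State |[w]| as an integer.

210

drop 0:e onto floor
drop 1:b onto floor
drop 2:f onto floor
drop 3:b onto {1:b}
drop 4:f onto {2:f}
drop 5:e onto {0:e}
drop 6:f onto {4:f}
ground layer = {0:e, 1:b, 2:f}
drop-orders for the pieces not yet dropped (sum over which currently-grounded one goes next):
  1 to go: {3} 1  {5} 1  {6} 1
  2 to go: {0,5} 1  {1,3} 1  {3,5} 2  {3,6} 2  {4,6} 1  {5,6} 2
  3 to go: {0,3,5} 3  {0,5,6} 3  {1,3,5} 3  {1,3,6} 3  {2,4,6} 1  {3,4,6} 3  {3,5,6} 6  {4,5,6} 3
  4 to go: {0,1,3,5} 6  {0,3,5,6} 12  {0,4,5,6} 6  {1,3,4,6} 6  {1,3,5,6} 12  {2,3,4,6} 4  {2,4,5,6} 4  {3,4,5,6} 12
  5 to go: {0,1,3,5,6} 30  {0,2,4,5,6} 10  {0,3,4,5,6} 30  {1,2,3,4,6} 10  {1,3,4,5,6} 30  {2,3,4,5,6} 20
  if 0:e drops first: 60 orders
  if 1:b drops first: 60 orders
  if 2:f drops first: 90 orders
heap linearizations: 210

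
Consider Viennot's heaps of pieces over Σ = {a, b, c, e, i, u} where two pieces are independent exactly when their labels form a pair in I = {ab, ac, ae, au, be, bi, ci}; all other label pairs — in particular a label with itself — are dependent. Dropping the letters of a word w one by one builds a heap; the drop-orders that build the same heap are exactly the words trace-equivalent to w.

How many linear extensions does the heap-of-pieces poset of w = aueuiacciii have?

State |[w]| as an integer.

0(a) covers ∅
1(u) covers ∅
2(e) covers 1:u
3(u) covers 2:e
4(i) covers 0:a, 3:u
5(a) covers 4:i
6(c) covers 3:u
7(c) covers 6:c
8(i) covers 5:a
9(i) covers 8:i
10(i) covers 9:i
floor of heap: 0:a, 1:u
completions by unplaced set U, small U first (add the entries for U minus each lowest piece of U):
  |U|=1: {7}:1  {10}:1
  |U|=2: {6,7}:1  {7,10}:2  {9,10}:1
  |U|=3: {6,7,10}:3  {7,9,10}:3  {8,9,10}:1
  |U|=4: {5,8,9,10}:1  {6,7,9,10}:6  {7,8,9,10}:4
  |U|=5: {4,5,8,9,10}:1  {5,7,8,9,10}:5  {6,7,8,9,10}:10
  |U|=6: {0,4,5,8,9,10}:1  {4,5,7,8,9,10}:6  {5,6,7,8,9,10}:15
  |U|=7: {0,4,5,7,8,9,10}:7  {4,5,6,7,8,9,10}:21
  |U|=8: {0,4,5,6,7,8,9,10}:28  {3,4,5,6,7,8,9,10}:21
  |U|=9: {0,3,4,5,6,7,8,9,10}:49  {2,3,4,5,6,7,8,9,10}:21
  start at 0(a): 21
  start at 1(u): 70
sum over floor = 91

91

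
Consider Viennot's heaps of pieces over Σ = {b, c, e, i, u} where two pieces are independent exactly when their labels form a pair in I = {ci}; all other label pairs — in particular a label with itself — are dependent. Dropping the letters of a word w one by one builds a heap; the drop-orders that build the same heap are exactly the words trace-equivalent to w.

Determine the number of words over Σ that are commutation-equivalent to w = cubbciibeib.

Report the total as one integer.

3

piece 0:c — minimal
piece 1:u rests on {0:c}
piece 2:b rests on {1:u}
piece 3:b rests on {2:b}
piece 4:c rests on {3:b}
piece 5:i rests on {3:b}
piece 6:i rests on {5:i}
piece 7:b rests on {4:c, 6:i}
piece 8:e rests on {7:b}
piece 9:i rests on {8:e}
piece 10:b rests on {9:i}
minimal pieces: {0:c}
ways to finish when only these pieces remain (= sum over removing one remaining piece with nothing left below it):
  1 left: {10}→1
  2 left: {9,10}→1
  3 left: {8,9,10}→1
  4 left: {7,8,9,10}→1
  5 left: {4,7,8,9,10}→1  {6,7,8,9,10}→1
  6 left: {4,6,7,8,9,10}→2  {5,6,7,8,9,10}→1
  7 left: {4,5,6,7,8,9,10}→3
  8 left: {3,4,5,6,7,8,9,10}→3
  9 left: {2,3,4,5,6,7,8,9,10}→3
  placing 0:c first → 3 extensions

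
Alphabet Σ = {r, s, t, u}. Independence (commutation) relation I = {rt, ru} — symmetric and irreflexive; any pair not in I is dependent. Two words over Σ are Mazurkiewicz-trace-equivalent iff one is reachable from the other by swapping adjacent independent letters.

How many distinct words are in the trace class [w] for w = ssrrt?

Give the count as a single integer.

#0=s has no predecessor
#1=s depends on [0:s]
#2=r depends on [1:s]
#3=r depends on [2:r]
#4=t depends on [1:s]
sources: [0:s]
N(rest) = Σ N(rest − s) over sources s of rest; N(one piece) = 1:
  size 1 → [3]=1  [4]=1
  size 2 → [2,3]=1  [3,4]=2
  size 3 → [2,3,4]=3
  first=0(s) contributes 3

3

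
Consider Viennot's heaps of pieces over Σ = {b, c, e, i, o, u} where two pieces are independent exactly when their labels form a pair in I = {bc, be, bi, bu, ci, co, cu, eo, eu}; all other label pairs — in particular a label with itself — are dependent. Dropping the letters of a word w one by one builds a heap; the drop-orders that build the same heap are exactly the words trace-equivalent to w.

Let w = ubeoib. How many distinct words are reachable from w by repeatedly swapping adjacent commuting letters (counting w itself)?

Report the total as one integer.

#0=u has no predecessor
#1=b has no predecessor
#2=e has no predecessor
#3=o depends on [0:u, 1:b]
#4=i depends on [2:e, 3:o]
#5=b depends on [3:o]
sources: [0:u, 1:b, 2:e]
N(rest) = Σ N(rest − s) over sources s of rest; N(one piece) = 1:
  size 1 → [4]=1  [5]=1
  size 2 → [2,4]=1  [4,5]=2
  size 3 → [2,4,5]=3  [3,4,5]=2
  size 4 → [0,3,4,5]=2  [1,3,4,5]=2  [2,3,4,5]=5
  first=0(u) contributes 7
  first=1(b) contributes 7
  first=2(e) contributes 4
|[w]| = 18

18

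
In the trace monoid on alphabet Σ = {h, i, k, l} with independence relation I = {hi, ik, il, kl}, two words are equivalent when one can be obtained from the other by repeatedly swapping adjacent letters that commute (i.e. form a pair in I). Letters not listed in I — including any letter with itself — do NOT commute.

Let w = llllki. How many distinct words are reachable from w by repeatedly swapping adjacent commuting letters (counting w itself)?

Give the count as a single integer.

30

drop 0:l onto floor
drop 1:l onto {0:l}
drop 2:l onto {1:l}
drop 3:l onto {2:l}
drop 4:k onto floor
drop 5:i onto floor
ground layer = {0:l, 4:k, 5:i}
drop-orders for the pieces not yet dropped (sum over which currently-grounded one goes next):
  1 to go: {3} 1  {4} 1  {5} 1
  2 to go: {2,3} 1  {3,4} 2  {3,5} 2  {4,5} 2
  3 to go: {1,2,3} 1  {2,3,4} 3  {2,3,5} 3  {3,4,5} 6
  4 to go: {0,1,2,3} 1  {1,2,3,4} 4  {1,2,3,5} 4  {2,3,4,5} 12
  if 0:l drops first: 20 orders
  if 4:k drops first: 5 orders
  if 5:i drops first: 5 orders
heap linearizations: 30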